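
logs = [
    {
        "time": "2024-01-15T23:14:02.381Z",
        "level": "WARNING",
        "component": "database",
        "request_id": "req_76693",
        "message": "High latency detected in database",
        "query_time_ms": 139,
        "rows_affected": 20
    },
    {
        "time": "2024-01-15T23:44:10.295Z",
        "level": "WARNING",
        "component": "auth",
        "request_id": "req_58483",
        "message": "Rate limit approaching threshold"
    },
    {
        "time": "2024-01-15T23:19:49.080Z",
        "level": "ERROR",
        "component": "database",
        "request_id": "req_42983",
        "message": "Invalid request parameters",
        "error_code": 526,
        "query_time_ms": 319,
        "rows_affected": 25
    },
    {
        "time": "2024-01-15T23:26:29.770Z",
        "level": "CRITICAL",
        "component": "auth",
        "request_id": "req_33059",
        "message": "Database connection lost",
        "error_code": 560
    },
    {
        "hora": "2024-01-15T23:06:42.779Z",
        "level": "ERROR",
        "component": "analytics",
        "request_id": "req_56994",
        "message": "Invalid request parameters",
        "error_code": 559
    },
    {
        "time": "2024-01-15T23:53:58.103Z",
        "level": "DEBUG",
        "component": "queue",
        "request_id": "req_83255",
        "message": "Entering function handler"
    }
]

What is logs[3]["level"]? "CRITICAL"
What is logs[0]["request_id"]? "req_76693"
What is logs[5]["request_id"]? "req_83255"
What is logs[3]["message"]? "Database connection lost"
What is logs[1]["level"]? "WARNING"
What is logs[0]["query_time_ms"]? 139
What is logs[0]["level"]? "WARNING"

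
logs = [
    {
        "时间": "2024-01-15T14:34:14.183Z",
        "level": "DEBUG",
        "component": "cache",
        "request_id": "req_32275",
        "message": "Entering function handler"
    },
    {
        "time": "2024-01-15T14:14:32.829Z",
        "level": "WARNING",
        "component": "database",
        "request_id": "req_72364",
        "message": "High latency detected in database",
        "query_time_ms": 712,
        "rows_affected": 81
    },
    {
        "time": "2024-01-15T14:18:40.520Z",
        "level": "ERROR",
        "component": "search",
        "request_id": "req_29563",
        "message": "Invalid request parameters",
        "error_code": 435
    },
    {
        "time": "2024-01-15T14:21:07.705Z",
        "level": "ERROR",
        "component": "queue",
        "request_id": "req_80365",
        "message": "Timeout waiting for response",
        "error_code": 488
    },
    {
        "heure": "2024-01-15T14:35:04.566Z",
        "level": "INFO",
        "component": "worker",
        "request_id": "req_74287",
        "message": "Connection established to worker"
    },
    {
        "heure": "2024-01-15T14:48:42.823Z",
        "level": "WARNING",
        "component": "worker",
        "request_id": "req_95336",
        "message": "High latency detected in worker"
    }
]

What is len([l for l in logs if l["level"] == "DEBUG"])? 1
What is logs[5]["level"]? "WARNING"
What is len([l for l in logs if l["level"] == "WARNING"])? 2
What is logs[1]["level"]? "WARNING"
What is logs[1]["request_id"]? "req_72364"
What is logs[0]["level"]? "DEBUG"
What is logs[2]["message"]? "Invalid request parameters"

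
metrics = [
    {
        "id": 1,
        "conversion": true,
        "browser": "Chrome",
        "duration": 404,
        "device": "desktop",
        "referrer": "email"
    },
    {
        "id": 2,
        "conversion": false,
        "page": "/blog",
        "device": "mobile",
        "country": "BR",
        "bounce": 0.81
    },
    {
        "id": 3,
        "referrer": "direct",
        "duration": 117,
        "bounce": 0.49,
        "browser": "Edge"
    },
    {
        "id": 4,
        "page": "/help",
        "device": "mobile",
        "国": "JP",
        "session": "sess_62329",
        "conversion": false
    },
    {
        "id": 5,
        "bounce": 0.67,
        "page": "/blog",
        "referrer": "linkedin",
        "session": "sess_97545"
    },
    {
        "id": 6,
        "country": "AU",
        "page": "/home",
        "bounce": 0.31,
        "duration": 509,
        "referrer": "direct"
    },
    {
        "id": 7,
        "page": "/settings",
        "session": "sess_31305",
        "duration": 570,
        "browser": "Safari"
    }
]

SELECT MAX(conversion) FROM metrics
True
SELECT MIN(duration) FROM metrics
117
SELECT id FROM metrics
[1, 2, 3, 4, 5, 6, 7]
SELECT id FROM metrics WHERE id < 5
[1, 2, 3, 4]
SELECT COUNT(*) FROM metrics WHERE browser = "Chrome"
1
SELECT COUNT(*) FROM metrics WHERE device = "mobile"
2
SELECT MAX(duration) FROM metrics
570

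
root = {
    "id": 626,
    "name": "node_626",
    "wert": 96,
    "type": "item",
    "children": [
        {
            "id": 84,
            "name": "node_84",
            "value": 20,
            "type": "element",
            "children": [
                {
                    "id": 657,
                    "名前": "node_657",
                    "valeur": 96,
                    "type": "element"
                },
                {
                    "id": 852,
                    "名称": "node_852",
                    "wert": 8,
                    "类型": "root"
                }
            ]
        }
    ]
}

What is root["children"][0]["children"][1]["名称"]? "node_852"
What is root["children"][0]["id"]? 84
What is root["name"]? "node_626"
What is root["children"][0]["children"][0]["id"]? 657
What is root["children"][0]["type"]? "element"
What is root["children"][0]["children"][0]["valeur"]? 96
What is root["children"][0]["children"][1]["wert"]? 8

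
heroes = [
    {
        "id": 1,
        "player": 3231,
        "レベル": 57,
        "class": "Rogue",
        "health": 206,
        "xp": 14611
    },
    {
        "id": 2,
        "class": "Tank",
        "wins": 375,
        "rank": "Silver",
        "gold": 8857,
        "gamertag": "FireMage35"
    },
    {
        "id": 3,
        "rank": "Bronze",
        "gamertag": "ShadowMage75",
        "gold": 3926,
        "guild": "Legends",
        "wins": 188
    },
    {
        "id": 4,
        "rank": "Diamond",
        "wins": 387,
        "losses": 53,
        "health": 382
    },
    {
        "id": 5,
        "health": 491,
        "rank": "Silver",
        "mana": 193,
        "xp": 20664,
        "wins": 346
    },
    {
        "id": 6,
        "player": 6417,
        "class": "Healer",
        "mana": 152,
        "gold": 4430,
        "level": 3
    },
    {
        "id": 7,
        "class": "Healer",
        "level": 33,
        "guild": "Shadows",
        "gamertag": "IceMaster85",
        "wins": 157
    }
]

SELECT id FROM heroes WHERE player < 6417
[1]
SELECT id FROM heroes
[1, 2, 3, 4, 5, 6, 7]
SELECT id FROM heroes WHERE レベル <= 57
[1]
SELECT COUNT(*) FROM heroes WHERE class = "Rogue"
1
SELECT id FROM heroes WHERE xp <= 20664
[1, 5]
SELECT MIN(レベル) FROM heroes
57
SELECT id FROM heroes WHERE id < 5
[1, 2, 3, 4]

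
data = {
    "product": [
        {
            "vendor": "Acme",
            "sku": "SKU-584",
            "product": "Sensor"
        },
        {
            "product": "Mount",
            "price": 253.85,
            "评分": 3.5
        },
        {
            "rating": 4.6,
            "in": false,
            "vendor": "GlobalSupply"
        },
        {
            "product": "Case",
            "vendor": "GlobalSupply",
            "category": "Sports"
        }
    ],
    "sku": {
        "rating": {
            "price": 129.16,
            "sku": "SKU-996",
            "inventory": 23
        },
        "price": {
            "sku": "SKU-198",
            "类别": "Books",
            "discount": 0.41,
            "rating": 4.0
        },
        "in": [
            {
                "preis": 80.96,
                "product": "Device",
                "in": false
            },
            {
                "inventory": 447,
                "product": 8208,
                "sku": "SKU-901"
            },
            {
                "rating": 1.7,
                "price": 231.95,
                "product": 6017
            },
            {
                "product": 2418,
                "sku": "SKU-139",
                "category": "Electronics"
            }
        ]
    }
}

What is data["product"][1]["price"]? 253.85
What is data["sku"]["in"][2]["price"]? 231.95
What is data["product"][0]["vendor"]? "Acme"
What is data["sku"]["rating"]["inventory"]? 23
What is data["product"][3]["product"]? "Case"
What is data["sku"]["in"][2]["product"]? 6017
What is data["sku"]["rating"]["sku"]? "SKU-996"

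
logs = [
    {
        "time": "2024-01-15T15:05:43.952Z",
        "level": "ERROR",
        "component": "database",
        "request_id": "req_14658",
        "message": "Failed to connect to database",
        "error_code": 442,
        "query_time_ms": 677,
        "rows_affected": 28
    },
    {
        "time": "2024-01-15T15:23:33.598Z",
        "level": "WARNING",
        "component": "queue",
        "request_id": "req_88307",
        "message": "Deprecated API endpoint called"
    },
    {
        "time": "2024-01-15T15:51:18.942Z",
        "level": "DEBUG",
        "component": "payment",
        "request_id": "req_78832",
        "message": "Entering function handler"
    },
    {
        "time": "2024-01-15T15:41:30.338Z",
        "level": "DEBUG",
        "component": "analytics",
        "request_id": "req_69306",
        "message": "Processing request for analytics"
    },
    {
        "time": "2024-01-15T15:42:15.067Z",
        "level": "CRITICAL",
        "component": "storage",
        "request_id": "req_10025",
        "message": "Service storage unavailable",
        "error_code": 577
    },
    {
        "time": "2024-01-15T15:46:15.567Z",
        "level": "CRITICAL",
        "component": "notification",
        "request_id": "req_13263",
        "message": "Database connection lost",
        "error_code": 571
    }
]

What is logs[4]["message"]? "Service storage unavailable"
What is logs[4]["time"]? "2024-01-15T15:42:15.067Z"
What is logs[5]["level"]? "CRITICAL"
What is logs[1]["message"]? "Deprecated API endpoint called"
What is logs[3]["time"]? "2024-01-15T15:41:30.338Z"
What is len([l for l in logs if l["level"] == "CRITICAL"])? 2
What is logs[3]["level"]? "DEBUG"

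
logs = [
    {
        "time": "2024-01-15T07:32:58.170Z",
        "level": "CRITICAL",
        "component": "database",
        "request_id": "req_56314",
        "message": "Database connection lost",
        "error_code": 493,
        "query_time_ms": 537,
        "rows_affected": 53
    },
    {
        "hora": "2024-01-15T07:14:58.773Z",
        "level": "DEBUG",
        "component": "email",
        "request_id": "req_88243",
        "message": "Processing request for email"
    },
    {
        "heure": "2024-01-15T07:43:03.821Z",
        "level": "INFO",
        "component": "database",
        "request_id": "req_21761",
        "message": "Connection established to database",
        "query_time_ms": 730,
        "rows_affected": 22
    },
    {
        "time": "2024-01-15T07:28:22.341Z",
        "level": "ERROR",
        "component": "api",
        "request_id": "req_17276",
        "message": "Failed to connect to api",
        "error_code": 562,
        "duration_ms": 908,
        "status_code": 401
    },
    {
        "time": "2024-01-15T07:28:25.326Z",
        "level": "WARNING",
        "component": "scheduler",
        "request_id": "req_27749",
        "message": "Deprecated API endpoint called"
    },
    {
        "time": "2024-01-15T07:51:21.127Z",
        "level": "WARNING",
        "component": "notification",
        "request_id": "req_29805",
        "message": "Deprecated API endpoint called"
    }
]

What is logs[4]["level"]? "WARNING"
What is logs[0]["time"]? "2024-01-15T07:32:58.170Z"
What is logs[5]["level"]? "WARNING"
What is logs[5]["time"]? "2024-01-15T07:51:21.127Z"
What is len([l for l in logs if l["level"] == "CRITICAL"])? 1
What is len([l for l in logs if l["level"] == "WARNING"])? 2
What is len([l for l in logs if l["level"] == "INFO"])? 1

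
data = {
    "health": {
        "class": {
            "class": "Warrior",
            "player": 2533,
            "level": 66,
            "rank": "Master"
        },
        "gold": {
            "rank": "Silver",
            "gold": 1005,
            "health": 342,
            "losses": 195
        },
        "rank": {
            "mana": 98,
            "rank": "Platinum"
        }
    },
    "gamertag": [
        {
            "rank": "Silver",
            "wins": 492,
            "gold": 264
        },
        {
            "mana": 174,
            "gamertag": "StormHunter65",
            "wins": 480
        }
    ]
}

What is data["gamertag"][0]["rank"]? "Silver"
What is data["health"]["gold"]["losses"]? 195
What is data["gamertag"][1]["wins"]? 480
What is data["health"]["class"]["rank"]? "Master"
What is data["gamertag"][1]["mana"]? 174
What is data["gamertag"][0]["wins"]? 492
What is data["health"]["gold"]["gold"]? 1005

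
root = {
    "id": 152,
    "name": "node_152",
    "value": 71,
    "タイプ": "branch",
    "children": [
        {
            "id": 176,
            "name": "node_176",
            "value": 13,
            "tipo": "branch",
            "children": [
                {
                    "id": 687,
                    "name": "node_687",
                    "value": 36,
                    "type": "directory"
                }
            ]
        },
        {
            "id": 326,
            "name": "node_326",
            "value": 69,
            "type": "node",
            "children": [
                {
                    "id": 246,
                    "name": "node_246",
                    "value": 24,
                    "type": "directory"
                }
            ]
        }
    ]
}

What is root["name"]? "node_152"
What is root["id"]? 152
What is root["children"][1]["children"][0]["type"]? "directory"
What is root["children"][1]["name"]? "node_326"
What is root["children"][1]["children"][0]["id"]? 246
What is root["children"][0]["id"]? 176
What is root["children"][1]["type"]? "node"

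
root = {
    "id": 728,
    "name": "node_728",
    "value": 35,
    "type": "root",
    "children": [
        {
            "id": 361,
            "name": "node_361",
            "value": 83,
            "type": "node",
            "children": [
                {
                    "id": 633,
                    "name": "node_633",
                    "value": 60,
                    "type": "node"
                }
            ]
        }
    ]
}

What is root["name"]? "node_728"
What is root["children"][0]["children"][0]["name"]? "node_633"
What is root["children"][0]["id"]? 361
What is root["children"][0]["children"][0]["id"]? 633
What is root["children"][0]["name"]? "node_361"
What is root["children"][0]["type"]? "node"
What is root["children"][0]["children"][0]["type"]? "node"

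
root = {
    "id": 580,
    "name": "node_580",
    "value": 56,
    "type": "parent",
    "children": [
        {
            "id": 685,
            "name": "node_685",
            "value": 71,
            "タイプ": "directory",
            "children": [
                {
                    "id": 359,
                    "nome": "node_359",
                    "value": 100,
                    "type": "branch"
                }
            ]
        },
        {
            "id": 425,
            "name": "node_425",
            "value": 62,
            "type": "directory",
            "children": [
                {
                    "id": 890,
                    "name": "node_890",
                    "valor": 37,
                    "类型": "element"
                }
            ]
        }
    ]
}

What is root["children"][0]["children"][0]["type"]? "branch"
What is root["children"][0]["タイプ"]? "directory"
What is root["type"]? "parent"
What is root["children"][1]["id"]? 425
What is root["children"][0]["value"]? 71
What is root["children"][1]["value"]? 62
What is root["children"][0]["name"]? "node_685"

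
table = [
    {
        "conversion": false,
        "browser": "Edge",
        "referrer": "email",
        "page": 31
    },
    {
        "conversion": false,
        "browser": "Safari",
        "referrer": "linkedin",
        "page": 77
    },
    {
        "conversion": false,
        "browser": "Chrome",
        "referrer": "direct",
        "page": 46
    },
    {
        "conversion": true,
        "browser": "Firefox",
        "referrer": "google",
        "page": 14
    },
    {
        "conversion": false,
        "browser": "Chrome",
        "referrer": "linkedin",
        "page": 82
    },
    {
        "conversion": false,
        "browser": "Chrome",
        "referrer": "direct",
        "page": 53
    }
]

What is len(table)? 6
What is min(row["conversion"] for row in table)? False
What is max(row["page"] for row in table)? 82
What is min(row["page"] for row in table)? 14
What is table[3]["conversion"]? True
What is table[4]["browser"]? "Chrome"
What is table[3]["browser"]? "Firefox"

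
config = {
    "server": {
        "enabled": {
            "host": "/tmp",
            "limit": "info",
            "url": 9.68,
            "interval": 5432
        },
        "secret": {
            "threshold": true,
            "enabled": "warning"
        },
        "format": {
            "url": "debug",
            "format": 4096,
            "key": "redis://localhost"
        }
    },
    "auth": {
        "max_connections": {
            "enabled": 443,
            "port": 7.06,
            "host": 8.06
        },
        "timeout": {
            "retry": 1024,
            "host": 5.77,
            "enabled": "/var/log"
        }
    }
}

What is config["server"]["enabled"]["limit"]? "info"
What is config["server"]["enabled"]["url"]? 9.68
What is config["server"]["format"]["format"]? 4096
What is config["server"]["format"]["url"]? "debug"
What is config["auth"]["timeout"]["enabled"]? "/var/log"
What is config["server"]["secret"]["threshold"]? True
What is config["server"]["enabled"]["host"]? "/tmp"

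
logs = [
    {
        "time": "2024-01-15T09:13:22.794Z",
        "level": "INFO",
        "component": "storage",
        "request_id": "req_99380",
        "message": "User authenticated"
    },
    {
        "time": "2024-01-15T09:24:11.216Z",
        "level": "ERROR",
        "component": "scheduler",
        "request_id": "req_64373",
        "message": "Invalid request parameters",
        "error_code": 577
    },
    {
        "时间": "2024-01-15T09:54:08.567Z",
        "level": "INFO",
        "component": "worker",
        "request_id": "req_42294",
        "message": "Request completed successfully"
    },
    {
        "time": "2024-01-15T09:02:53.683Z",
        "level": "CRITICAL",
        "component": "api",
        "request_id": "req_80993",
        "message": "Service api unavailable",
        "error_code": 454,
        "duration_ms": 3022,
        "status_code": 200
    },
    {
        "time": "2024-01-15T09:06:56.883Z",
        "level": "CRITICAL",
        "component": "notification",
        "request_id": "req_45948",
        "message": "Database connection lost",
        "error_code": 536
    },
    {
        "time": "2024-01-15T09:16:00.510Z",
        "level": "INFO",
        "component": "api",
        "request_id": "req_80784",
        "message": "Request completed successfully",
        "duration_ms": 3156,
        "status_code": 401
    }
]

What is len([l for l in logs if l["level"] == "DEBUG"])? 0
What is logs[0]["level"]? "INFO"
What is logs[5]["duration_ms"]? 3156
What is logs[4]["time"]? "2024-01-15T09:06:56.883Z"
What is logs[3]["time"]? "2024-01-15T09:02:53.683Z"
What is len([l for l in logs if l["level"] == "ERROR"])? 1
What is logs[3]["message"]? "Service api unavailable"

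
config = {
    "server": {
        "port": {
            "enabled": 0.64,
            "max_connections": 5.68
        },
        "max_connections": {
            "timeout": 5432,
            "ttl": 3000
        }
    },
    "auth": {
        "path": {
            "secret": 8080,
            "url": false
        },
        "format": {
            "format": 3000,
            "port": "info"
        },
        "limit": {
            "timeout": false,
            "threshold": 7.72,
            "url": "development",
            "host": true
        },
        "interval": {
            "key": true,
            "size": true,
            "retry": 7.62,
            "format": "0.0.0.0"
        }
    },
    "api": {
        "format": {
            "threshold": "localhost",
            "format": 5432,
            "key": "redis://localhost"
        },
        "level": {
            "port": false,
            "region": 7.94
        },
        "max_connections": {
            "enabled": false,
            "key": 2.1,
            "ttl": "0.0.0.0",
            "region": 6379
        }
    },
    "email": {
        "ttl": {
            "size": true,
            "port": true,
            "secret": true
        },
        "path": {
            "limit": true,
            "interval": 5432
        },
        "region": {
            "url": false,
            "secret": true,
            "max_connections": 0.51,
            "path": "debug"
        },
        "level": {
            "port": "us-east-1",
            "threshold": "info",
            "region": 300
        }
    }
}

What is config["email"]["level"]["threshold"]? "info"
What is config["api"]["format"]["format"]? 5432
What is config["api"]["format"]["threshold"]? "localhost"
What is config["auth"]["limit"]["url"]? "development"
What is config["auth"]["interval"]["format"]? "0.0.0.0"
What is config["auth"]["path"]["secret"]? 8080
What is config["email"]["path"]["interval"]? 5432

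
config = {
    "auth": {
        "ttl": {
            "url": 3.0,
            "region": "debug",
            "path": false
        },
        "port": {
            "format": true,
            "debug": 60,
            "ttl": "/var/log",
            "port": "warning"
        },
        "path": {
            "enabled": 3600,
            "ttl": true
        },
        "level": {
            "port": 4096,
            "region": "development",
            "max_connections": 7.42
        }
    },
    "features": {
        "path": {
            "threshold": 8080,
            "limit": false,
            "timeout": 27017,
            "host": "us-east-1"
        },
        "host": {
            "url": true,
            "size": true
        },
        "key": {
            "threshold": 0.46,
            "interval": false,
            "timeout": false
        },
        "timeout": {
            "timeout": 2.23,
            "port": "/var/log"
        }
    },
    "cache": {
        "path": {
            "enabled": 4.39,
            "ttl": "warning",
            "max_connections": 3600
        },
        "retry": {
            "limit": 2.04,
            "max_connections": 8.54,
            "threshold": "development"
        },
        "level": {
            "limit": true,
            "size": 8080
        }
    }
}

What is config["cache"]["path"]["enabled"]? 4.39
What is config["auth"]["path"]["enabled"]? 3600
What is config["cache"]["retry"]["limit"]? 2.04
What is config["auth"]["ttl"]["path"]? False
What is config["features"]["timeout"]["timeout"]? 2.23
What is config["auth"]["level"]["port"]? 4096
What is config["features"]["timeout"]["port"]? "/var/log"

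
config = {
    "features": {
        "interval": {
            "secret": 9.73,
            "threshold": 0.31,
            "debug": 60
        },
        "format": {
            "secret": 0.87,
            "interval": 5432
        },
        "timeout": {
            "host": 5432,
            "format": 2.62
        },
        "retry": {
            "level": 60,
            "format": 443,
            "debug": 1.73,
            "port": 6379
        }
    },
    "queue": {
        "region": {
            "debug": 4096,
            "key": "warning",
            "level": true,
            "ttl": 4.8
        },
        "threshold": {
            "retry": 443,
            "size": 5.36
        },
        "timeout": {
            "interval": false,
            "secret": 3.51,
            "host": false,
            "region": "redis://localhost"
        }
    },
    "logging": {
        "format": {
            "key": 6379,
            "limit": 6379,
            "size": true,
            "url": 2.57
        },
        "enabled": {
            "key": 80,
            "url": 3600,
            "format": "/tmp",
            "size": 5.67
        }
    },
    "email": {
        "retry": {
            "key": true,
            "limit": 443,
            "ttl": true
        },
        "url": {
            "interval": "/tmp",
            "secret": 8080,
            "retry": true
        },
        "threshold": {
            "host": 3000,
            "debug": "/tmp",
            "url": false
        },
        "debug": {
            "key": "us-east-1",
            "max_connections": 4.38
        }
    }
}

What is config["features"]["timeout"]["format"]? 2.62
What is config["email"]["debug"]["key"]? "us-east-1"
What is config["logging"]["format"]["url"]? 2.57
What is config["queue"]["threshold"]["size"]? 5.36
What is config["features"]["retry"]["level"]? 60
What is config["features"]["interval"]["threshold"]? 0.31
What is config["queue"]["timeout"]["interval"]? False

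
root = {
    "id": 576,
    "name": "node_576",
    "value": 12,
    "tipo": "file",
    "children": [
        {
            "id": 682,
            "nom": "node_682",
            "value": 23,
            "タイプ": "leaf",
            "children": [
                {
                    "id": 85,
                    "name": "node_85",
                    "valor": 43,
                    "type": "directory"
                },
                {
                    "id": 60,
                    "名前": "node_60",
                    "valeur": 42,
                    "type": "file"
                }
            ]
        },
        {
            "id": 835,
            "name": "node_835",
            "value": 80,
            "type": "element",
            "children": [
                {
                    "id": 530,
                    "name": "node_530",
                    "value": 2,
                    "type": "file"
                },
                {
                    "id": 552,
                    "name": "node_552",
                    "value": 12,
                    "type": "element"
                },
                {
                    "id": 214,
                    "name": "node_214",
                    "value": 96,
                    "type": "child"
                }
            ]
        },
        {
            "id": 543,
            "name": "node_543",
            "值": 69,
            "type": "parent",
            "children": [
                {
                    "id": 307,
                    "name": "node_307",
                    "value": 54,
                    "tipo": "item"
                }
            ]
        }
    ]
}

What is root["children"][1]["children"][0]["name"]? "node_530"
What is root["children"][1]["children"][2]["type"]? "child"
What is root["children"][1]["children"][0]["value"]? 2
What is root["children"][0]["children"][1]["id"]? 60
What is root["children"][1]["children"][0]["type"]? "file"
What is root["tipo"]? "file"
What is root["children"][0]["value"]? 23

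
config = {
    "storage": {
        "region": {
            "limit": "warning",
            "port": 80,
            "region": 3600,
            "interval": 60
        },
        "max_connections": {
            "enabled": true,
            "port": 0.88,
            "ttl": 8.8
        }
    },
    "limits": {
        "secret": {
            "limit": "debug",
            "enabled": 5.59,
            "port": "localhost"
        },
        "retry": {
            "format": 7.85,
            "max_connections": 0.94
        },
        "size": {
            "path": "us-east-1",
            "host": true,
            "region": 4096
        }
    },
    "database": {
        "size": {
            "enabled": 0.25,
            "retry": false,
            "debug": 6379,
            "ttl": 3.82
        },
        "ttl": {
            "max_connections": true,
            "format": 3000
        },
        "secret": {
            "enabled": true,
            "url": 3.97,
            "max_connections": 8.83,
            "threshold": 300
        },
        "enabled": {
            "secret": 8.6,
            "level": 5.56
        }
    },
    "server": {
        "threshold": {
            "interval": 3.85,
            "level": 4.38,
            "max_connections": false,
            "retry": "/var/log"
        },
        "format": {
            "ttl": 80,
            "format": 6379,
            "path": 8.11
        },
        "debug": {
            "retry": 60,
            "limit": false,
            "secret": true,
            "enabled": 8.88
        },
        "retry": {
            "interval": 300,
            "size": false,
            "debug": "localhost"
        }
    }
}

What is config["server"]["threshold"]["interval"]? 3.85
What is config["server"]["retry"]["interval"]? 300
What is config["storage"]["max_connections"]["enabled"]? True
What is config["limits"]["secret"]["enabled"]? 5.59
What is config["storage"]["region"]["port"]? 80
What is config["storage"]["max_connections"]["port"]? 0.88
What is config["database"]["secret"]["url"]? 3.97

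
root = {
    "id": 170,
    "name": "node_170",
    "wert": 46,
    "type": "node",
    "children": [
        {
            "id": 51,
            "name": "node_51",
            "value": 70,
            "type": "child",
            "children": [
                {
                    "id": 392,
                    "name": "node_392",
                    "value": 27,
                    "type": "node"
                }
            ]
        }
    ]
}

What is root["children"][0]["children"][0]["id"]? 392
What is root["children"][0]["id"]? 51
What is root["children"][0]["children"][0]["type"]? "node"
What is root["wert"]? 46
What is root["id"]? 170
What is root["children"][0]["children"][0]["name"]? "node_392"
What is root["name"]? "node_170"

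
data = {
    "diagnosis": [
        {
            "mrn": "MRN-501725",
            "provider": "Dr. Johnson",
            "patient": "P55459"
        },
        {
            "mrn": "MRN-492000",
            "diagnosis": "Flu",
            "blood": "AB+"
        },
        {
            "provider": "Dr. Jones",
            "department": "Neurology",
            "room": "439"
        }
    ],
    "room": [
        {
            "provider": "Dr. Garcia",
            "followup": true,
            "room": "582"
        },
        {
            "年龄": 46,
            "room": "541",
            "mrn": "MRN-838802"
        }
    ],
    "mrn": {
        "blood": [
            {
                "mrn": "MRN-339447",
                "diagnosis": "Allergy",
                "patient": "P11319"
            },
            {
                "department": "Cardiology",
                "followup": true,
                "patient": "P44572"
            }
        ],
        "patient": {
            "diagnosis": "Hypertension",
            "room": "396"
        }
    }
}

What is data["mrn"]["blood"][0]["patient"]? "P11319"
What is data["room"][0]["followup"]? True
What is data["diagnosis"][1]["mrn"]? "MRN-492000"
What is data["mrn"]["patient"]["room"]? "396"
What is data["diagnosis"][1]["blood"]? "AB+"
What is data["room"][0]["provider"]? "Dr. Garcia"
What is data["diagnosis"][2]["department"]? "Neurology"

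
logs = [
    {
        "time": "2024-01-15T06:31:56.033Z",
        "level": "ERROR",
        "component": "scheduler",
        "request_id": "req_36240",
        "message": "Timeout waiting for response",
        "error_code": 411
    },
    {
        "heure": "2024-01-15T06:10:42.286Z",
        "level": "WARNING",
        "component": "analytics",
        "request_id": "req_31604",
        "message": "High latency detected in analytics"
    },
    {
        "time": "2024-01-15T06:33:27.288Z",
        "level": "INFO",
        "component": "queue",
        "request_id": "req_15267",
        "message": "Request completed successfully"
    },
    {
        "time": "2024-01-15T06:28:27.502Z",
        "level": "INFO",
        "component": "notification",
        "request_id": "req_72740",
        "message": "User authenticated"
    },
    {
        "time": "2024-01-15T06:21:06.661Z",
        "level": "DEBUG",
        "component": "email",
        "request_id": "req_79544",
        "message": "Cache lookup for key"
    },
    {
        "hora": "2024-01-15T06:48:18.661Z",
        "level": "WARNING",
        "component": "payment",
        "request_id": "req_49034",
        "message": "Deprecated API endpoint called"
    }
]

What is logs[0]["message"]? "Timeout waiting for response"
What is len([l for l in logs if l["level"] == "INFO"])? 2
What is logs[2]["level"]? "INFO"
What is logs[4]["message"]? "Cache lookup for key"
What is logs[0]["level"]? "ERROR"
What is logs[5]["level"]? "WARNING"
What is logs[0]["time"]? "2024-01-15T06:31:56.033Z"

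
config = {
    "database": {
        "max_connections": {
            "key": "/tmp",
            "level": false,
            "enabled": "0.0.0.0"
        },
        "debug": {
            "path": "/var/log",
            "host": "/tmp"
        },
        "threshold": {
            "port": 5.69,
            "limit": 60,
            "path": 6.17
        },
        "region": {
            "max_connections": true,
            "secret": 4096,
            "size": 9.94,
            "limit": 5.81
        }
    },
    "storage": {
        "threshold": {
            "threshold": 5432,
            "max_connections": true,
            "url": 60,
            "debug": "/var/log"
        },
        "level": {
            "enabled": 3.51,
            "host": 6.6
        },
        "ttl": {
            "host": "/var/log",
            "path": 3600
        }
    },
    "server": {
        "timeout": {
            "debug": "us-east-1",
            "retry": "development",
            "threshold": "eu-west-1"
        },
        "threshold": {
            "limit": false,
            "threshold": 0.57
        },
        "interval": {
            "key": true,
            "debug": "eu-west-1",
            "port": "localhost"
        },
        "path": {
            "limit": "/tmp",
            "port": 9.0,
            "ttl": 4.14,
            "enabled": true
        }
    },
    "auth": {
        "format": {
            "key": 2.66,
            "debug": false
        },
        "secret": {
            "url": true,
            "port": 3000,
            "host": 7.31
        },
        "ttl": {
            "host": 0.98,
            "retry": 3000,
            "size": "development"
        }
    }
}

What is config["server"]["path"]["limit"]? "/tmp"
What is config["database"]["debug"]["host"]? "/tmp"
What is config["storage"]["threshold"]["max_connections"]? True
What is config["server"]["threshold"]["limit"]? False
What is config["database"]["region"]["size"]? 9.94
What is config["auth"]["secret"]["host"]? 7.31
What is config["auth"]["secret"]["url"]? True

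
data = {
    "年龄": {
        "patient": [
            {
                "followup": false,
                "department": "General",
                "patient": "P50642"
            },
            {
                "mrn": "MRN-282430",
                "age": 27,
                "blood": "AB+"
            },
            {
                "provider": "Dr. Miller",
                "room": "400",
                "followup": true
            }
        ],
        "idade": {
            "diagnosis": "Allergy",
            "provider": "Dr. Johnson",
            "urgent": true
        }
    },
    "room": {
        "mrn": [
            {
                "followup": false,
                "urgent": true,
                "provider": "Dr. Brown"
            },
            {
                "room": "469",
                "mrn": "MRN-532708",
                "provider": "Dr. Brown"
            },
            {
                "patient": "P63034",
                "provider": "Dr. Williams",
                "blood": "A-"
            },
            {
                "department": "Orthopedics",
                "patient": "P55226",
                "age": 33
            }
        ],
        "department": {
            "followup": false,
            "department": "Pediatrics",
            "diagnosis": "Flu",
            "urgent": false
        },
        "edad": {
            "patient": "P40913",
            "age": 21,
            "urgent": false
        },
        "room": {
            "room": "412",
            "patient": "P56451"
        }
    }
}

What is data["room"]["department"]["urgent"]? False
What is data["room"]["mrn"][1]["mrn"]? "MRN-532708"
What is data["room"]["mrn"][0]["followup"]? False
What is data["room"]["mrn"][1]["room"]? "469"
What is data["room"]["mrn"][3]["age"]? 33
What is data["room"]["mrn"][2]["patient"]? "P63034"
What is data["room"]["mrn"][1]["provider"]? "Dr. Brown"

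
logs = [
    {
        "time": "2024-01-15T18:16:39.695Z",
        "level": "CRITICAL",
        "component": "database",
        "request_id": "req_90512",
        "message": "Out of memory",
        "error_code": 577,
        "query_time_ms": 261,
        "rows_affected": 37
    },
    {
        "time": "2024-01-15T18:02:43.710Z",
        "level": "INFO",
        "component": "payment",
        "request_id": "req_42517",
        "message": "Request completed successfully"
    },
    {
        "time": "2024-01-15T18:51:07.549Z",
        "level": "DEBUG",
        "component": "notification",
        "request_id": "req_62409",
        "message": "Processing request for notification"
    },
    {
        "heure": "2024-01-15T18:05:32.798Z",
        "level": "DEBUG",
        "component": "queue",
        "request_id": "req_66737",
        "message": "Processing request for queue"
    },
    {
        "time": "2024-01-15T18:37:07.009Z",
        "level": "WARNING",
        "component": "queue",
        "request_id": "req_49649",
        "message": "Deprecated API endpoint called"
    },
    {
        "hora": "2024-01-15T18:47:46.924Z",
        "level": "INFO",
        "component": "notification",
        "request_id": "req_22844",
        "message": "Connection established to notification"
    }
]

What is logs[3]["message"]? "Processing request for queue"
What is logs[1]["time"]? "2024-01-15T18:02:43.710Z"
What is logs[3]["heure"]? "2024-01-15T18:05:32.798Z"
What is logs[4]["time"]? "2024-01-15T18:37:07.009Z"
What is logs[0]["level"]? "CRITICAL"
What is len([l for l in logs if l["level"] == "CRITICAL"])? 1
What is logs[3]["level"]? "DEBUG"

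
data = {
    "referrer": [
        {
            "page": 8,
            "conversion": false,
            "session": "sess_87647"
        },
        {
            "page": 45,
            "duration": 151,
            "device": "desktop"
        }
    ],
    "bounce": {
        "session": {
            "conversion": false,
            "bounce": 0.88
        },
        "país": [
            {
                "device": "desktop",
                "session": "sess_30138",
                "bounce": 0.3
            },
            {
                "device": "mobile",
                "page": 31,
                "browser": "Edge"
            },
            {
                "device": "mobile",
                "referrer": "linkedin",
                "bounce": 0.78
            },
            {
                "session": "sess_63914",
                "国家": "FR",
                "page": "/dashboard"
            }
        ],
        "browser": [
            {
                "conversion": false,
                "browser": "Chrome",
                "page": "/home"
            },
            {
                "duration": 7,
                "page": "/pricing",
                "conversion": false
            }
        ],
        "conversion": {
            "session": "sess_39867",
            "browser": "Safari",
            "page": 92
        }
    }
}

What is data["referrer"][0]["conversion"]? False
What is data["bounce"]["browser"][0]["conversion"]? False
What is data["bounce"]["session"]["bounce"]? 0.88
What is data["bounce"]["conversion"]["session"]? "sess_39867"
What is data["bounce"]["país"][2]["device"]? "mobile"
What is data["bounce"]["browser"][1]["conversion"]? False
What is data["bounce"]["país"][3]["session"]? "sess_63914"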